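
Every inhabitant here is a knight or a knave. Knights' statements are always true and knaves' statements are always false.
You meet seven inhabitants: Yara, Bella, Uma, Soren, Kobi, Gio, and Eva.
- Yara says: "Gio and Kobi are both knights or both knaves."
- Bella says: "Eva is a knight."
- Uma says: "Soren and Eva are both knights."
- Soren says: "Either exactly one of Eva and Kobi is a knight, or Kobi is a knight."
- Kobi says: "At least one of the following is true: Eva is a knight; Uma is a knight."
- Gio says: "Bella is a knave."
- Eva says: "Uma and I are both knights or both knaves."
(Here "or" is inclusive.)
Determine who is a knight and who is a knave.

Knights: Bella, Uma, Soren, Kobi, and Eva. Knaves: Yara and Gio.

Yara is a knave; "Gio and Kobi are both knights or both knaves" is false, as required.
Since Bella is a knight, "Eva is a knight" needs to be True, which holds.
Since Uma is a knight, "Soren and Eva are both knights" needs to be True, which holds.
Soren is a knight; "either exactly one of Eva and Kobi is a knight, or Kobi is a knight" is True, as required.
Since Kobi is a knight, "at least one of the following is true: Eva is a knight; Uma is a knight" needs to be True, which holds.
Gio is a knave, and the claim "Bella is a knave" is indeed false.
As a knight, Eva's statement "Uma and I are both knights or both knaves" should be True; it is.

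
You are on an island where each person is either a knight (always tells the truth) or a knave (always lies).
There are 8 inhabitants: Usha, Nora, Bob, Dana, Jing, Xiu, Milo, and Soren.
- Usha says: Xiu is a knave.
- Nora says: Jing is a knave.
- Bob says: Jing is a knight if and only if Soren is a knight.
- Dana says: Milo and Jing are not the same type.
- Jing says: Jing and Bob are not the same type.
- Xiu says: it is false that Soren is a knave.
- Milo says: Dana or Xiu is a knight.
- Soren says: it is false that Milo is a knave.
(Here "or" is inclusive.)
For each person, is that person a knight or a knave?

Knights: Nora, Dana, Xiu, Milo, and Soren. Knaves: Usha, Bob, and Jing.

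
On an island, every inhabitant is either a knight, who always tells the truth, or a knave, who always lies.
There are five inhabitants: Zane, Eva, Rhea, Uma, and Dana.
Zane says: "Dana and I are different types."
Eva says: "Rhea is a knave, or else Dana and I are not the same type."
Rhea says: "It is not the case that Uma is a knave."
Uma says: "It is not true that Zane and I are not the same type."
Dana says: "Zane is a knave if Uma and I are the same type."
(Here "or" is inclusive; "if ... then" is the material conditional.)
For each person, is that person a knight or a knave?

Knights: Zane and Eva. Knaves: Rhea, Uma, and Dana.

Suppose Zane is a knave. Then Zane's statement "Dana and I are different types" would have to be false. Checking the 16 ways to assign the others, none is consistent with every speaker.
(For instance, with Eva=knight, Rhea=knave, Uma=knave, Dana=knave, Uma's claim "it is not true that Zane and I are not the same type" comes out true where it would need to be false.)
So Zane must be a knight, making "Dana and I are different types" true. Taking Zane=knight, Eva=knight, Rhea=knave, Uma=knave, Dana=knave, each remaining statement checks out:
  Eva (knight): "Rhea is a knave, or else Dana and I are not the same type" — true. ✓
  Rhea (knave): "it is not the case that Uma is a knave" — false. ✓
  Uma (knave): "it is not true that Zane and I are not the same type" — false. ✓
  Dana (knave): "Zane is a knave if Uma and I are the same type" — false. ✓
This is the unique consistent assignment.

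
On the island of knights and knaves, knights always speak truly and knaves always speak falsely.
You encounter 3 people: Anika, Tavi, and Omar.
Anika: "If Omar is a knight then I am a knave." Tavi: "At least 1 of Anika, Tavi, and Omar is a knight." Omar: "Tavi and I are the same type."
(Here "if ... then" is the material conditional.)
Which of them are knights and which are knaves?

Suppose Anika is a knave. Then Anika's statement "if Omar is a knight then I am a knave" would have to be false. Checking the 4 ways to assign the others, none is consistent with every speaker.
(For instance, with Tavi=knight, Omar=knave, Anika's claim "if Omar is a knight then I am a knave" comes out true where it would need to be false.)
So Anika must be a knight, making "if Omar is a knight then I am a knave" true. Taking Anika=knight, Tavi=knight, Omar=knave, each remaining statement checks out:
  Tavi (knight): "at least 1 of Anika, Tavi, and Omar is a knight" — true. ✓
  Omar (knave): "Tavi and I are the same type" — false. ✓
This is the unique consistent assignment.

Anika is a knight, Tavi is a knight, and Omar is a knave.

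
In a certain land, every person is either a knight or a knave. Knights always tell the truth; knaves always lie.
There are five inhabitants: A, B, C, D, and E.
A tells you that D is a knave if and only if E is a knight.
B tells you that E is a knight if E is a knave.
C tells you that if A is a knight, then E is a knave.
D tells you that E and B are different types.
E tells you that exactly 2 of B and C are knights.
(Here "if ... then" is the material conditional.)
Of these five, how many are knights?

1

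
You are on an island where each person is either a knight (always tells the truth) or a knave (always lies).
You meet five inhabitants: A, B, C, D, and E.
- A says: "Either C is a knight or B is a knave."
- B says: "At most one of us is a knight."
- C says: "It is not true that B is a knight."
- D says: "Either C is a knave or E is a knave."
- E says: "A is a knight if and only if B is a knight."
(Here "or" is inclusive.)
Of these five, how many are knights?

3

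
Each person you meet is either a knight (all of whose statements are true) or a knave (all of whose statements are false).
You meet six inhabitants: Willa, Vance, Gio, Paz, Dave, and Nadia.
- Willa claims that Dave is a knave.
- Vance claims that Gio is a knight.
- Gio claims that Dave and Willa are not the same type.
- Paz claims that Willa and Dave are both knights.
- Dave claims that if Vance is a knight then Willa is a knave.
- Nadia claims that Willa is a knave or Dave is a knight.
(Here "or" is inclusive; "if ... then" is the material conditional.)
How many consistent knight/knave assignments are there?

Consistent assignments:
  Willa=knight, Vance=knight, Gio=knight, Paz=knave, Dave=knave, Nadia=knave
  Willa=knave, Vance=knight, Gio=knight, Paz=knave, Dave=knight, Nadia=knight

2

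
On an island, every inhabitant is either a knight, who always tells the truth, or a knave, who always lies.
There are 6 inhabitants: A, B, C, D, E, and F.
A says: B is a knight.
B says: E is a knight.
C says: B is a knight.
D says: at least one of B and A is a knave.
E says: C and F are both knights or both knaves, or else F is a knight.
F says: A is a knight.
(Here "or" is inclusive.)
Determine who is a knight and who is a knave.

A is a knight, B is a knight, C is a knight, D is a knave, E is a knight, and F is a knight.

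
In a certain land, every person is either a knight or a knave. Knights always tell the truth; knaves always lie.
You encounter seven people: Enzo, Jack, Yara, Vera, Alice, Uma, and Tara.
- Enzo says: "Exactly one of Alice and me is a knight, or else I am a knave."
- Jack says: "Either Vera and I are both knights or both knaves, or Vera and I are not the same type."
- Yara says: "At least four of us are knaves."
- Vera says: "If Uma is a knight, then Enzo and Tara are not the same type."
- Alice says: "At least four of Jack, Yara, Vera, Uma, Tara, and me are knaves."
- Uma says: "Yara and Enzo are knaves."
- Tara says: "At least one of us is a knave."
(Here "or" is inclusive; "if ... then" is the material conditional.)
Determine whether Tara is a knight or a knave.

Tara is a knight.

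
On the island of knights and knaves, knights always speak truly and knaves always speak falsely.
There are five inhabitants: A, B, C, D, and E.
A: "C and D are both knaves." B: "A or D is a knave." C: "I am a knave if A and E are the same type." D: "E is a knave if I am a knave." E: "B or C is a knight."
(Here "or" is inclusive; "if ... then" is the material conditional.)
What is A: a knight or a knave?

A is a knave.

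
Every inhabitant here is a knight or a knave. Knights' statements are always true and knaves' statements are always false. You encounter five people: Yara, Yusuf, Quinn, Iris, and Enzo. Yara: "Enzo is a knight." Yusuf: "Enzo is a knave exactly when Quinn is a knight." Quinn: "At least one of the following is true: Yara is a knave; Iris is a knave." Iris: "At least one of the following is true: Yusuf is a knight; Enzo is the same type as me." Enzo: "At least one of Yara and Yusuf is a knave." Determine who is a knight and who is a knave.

Yara is a knight, Yusuf is a knave, Quinn is a knight, Iris is a knave, and Enzo is a knight.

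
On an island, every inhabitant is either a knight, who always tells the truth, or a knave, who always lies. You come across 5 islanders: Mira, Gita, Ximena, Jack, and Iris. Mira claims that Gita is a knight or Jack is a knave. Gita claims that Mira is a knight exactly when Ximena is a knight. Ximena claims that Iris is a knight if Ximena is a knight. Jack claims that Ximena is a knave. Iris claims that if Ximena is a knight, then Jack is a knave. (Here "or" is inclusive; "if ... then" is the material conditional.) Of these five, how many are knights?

The unique consistent assignment is Mira=knight, Gita=knight, Ximena=knight, Jack=knave, Iris=knight.
That has 4 knights.

4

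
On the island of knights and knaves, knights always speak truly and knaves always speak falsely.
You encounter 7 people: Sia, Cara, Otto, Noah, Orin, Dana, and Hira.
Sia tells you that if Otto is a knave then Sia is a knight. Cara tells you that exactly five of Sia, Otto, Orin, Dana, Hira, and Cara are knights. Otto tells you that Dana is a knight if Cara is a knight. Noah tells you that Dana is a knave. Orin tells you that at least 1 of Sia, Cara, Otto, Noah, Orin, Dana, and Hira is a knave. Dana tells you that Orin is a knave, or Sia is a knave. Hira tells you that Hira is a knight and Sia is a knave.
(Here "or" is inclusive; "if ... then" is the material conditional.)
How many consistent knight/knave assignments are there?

1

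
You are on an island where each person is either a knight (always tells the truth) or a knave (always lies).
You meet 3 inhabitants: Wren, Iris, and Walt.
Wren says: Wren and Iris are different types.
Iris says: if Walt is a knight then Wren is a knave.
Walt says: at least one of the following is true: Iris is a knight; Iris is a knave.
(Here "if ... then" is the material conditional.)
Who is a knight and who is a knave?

Knights: Wren and Walt. Knaves: Iris.

Suppose Wren is a knave. Then Wren's statement "Wren and Iris are different types" would have to be false. Checking the 4 ways to assign the others, none is consistent with every speaker.
(For instance, with Iris=knave, Walt=knight, Iris's claim "if Walt is a knight then Wren is a knave" comes out true where it would need to be false.)
So Wren must be a knight, making "Wren and Iris are different types" true. Taking Wren=knight, Iris=knave, Walt=knight, each remaining statement checks out:
  Iris (knave): "if Walt is a knight then Wren is a knave" — false. ✓
  Walt (knight): "at least one of the following is true: Iris is a knight; Iris is a knave" — true. ✓
This is the unique consistent assignment.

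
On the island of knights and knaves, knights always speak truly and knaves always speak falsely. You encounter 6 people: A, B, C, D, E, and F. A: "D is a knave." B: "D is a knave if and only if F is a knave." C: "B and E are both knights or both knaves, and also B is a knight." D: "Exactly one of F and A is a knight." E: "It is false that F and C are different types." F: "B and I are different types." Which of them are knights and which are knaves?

A is a knight, and the claim "D is a knave" is indeed true.
B is a knave; "D is a knave if and only if F is a knave" is false, as required.
C is a knave, so "B and E are both knights or both knaves, and also B is a knight" must be false — and it is.
As a knave, D's statement "exactly one of F and A is a knight" should be false; it is.
E is a knave, and the claim "it is false that F and C are different types" is indeed false.
F is a knight, so "B and I are different types" must be true — and it is.

Knights: A and F. Knaves: B, C, D, and E.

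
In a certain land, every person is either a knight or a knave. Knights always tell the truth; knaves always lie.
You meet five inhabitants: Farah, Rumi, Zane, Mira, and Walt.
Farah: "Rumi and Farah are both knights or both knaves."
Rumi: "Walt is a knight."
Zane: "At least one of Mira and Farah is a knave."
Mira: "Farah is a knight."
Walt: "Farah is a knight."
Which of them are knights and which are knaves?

Farah is a knight, Rumi is a knight, Zane is a knave, Mira is a knight, and Walt is a knight.

Farah is a knight, and the claim "Rumi and Farah are both knights or both knaves" is indeed True.
Rumi is a knight; "Walt is a knight" is True, as required.
Zane is a knave; "at least one of Mira and Farah is a knave" is false, as required.
Mira (knight): "Farah is a knight" — True. ✓
Walt is a knight, and the claim "Farah is a knight" is indeed True.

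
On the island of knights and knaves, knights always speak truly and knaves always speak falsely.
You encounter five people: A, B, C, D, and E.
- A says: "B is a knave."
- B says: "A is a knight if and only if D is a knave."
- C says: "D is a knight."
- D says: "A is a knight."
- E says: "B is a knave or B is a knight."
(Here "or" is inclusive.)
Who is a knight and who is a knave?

A (knight): "B is a knave" — True. ✓
B is a knave, so "A is a knight if and only if D is a knave" must be False — and it is.
As a knight, C's statement "D is a knight" should be True; it is.
D is a knight, and the claim "A is a knight" is indeed True.
E is a knight, and the claim "B is a knave or B is a knight" is indeed True.

A is a knight, B is a knave, C is a knight, D is a knight, and E is a knight.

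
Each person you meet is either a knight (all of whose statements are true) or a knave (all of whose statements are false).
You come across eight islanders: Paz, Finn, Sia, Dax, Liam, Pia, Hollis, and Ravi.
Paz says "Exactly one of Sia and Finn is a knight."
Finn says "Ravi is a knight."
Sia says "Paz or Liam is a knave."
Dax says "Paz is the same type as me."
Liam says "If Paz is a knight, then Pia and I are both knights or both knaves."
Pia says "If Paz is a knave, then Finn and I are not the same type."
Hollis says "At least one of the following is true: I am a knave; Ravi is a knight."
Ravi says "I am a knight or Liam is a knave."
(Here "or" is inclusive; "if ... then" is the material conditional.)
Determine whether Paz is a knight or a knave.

Paz is a knight.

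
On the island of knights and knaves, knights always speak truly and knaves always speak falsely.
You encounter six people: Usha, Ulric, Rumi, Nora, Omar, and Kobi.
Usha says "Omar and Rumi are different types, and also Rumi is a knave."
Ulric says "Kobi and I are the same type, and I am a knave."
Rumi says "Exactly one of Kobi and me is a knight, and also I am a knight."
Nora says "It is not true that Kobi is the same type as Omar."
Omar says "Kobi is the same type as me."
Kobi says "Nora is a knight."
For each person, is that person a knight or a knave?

As a knave, Usha's statement "Omar and Rumi are different types, and also Rumi is a knave" should be false; it is.
Ulric is a knave, so "Kobi and I are the same type, and I am a knave" must be false — and it is.
Rumi is a knave; "exactly one of Kobi and me is a knight, and also I am a knight" is false, as required.
Nora is a knight; "it is not true that Kobi is the same type as Omar" is True, as required.
Omar is a knave; "Kobi is the same type as me" is false, as required.
Kobi is a knight, and the claim "Nora is a knight" is indeed True.

Knights: Nora and Kobi. Knaves: Usha, Ulric, Rumi, and Omar.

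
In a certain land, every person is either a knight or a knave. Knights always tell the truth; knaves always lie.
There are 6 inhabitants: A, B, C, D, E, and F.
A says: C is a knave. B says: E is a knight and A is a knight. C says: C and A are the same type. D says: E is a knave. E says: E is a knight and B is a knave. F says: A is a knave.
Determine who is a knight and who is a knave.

A is a knight, B is a knave, C is a knave, D is a knight, E is a knave, and F is a knave.

A is a knight, so "C is a knave" must be true — and it is.
B is a knave, and the claim "E is a knight and A is a knight" is indeed false.
C is a knave; "C and A are the same type" is false, as required.
Since D is a knight, "E is a knave" needs to be true, which holds.
As a knave, E's statement "E is a knight and B is a knave" should be false; it is.
F is a knave, so "A is a knave" must be false — and it is.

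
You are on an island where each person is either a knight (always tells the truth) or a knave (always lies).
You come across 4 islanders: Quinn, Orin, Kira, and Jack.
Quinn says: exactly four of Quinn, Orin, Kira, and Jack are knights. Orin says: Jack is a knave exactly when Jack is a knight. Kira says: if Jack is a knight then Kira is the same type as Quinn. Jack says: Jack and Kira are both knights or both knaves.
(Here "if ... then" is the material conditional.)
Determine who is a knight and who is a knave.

Quinn is a knave, Orin is a knave, Kira is a knight, and Jack is a knave.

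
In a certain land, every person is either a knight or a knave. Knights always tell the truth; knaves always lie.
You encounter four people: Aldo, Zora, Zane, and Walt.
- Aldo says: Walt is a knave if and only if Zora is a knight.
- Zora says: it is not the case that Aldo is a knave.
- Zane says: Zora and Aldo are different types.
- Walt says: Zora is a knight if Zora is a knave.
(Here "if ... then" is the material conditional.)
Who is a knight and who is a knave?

Aldo is a knave, Zora is a knave, Zane is a knave, and Walt is a knave.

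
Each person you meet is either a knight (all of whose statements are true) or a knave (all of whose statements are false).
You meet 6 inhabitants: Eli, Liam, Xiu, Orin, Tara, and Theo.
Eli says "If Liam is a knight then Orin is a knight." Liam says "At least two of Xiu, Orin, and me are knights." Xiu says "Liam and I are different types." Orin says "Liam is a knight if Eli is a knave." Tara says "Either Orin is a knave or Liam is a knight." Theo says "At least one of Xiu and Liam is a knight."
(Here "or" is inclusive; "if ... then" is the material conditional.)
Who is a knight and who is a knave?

Knights: Eli and Orin. Knaves: Liam, Xiu, Tara, and Theo.

Eli is a knight, so "if Liam is a knight then Orin is a knight" must be True — and it is.
As a knave, Liam's statement "at least two of Xiu, Orin, and me are knights" should be false; it is.
As a knave, Xiu's statement "Liam and I are different types" should be false; it is.
Orin is a knight, so "Liam is a knight if Eli is a knave" must be True — and it is.
Tara (knave): "either Orin is a knave or Liam is a knight" — false. ✓
Since Theo is a knave, "at least one of Xiu and Liam is a knight" needs to be false, which holds.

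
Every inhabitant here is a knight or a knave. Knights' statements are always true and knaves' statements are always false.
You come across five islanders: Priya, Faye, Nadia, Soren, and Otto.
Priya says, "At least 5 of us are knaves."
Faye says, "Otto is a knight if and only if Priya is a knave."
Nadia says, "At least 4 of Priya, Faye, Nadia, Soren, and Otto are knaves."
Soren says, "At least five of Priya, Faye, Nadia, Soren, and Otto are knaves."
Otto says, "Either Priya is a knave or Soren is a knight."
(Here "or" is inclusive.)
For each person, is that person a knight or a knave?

Knights: Faye and Otto. Knaves: Priya, Nadia, and Soren.

Suppose Priya is a knight. Then Priya's statement "at least 5 of us are knaves" would have to be true. Checking the 16 ways to assign the others, none is consistent with every speaker.
(For instance, with Faye=knight, Nadia=knave, Soren=knave, Otto=knight, Priya's claim "at least 5 of us are knaves" comes out false where it would need to be true.)
So Priya must be a knave, making "at least 5 of us are knaves" false. Taking Priya=knave, Faye=knight, Nadia=knave, Soren=knave, Otto=knight, each remaining statement checks out:
  Faye (knight): "Otto is a knight if and only if Priya is a knave" — true. ✓
  Nadia (knave): "at least 4 of Priya, Faye, Nadia, Soren, and Otto are knaves" — false. ✓
  Soren (knave): "at least five of Priya, Faye, Nadia, Soren, and Otto are knaves" — false. ✓
  Otto (knight): "either Priya is a knave or Soren is a knight" — true. ✓
This is the unique consistent assignment.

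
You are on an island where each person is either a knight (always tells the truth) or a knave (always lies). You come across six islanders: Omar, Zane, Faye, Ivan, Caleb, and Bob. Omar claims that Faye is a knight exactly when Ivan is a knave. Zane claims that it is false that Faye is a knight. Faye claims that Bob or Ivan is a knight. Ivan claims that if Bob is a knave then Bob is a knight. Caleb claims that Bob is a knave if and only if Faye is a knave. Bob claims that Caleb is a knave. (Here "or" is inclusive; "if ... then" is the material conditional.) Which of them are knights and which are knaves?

Omar is a knave, Zane is a knight, Faye is a knave, Ivan is a knave, Caleb is a knight, and Bob is a knave.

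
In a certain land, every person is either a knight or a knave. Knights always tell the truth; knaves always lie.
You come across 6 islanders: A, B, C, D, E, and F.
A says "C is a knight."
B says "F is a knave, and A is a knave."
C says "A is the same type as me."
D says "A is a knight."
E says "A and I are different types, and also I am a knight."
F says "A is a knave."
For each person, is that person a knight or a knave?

A (knight): "C is a knight" — true. ✓
B is a knave, so "F is a knave, and A is a knave" must be false — and it is.
Since C is a knight, "A is the same type as me" needs to be true, which holds.
D is a knight, so "A is a knight" must be true — and it is.
E is a knave; "A and I are different types, and also I am a knight" is false, as required.
Since F is a knave, "A is a knave" needs to be false, which holds.

Knights: A, C, and D. Knaves: B, E, and F.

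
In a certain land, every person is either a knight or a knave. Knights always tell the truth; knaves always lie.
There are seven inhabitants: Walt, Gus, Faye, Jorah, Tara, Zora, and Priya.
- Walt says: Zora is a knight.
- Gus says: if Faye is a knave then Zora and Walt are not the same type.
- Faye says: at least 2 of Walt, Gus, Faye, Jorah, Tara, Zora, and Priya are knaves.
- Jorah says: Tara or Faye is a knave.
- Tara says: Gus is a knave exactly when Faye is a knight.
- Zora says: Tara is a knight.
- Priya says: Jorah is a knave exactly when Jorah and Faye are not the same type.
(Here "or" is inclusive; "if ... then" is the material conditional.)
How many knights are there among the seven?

The unique consistent assignment is Walt=knave, Gus=knight, Faye=knight, Jorah=knight, Tara=knave, Zora=knave, Priya=knight.
That has 4 knights.

4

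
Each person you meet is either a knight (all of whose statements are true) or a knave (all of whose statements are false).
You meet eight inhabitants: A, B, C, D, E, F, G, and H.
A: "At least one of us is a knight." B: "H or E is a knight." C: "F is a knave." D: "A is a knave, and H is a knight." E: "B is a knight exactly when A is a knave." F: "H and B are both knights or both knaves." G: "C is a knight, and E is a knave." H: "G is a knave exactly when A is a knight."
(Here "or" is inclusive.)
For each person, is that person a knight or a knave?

A is a knight, B is a knight, C is a knave, D is a knave, E is a knave, F is a knight, G is a knave, and H is a knight.

A is a knight, so "at least one of us is a knight" must be true — and it is.
B is a knight, and the claim "H or E is a knight" is indeed true.
C is a knave; "F is a knave" is false, as required.
D is a knave, and the claim "A is a knave, and H is a knight" is indeed false.
E is a knave, so "B is a knight exactly when A is a knave" must be false — and it is.
F is a knight, so "H and B are both knights or both knaves" must be true — and it is.
As a knave, G's statement "C is a knight, and E is a knave" should be false; it is.
H (knight): "G is a knave exactly when A is a knight" — true. ✓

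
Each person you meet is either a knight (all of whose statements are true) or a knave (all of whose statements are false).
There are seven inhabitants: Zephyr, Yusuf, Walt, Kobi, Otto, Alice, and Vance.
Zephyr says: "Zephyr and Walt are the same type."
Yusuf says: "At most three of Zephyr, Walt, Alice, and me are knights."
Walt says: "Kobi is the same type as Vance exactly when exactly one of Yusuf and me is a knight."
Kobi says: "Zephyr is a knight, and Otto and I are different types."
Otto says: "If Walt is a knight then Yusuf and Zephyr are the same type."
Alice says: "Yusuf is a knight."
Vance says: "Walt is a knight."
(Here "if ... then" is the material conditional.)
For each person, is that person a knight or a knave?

Knights: Yusuf, Walt, Alice, and Vance. Knaves: Zephyr, Kobi, and Otto.

Zephyr (knave): "Zephyr and Walt are the same type" — False. ✓
Since Yusuf is a knight, "at most three of Zephyr, Walt, Alice, and me are knights" needs to be true, which holds.
Since Walt is a knight, "Kobi is the same type as Vance exactly when exactly one of Yusuf and me is a knight" needs to be true, which holds.
As a knave, Kobi's statement "Zephyr is a knight, and Otto and I are different types" should be False; it is.
Otto is a knave; "if Walt is a knight then Yusuf and Zephyr are the same type" is False, as required.
Alice is a knight; "Yusuf is a knight" is true, as required.
Vance is a knight, and the claim "Walt is a knight" is indeed true.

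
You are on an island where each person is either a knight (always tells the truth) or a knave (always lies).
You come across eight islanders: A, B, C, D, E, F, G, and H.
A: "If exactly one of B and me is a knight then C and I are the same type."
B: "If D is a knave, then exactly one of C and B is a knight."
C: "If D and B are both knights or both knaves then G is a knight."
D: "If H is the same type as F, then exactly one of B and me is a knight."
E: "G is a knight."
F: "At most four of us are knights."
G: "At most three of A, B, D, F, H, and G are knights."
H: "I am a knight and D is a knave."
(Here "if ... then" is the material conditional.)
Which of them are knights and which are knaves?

A is a knight; "if exactly one of B and me is a knight then C and I are the same type" is True, as required.
B is a knight; "if D is a knave, then exactly one of C and B is a knight" is True, as required.
C (knave): "if D and B are both knights or both knaves then G is a knight" — False. ✓
D is a knight, so "if H is the same type as F, then exactly one of B and me is a knight" must be True — and it is.
E is a knave, and the claim "G is a knight" is indeed False.
F (knight): "at most four of us are knights" — True. ✓
Since G is a knave, "at most three of A, B, D, F, H, and G are knights" needs to be False, which holds.
Since H is a knave, "I am a knight and D is a knave" needs to be False, which holds.

A is a knight, B is a knight, C is a knave, D is a knight, E is a knave, F is a knight, G is a knave, and H is a knave.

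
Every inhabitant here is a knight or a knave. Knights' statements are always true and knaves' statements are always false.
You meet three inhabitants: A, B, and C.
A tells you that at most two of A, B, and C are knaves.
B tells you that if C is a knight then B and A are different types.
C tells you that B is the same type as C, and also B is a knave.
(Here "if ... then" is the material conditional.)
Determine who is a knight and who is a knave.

A is a knight, B is a knight, and C is a knave.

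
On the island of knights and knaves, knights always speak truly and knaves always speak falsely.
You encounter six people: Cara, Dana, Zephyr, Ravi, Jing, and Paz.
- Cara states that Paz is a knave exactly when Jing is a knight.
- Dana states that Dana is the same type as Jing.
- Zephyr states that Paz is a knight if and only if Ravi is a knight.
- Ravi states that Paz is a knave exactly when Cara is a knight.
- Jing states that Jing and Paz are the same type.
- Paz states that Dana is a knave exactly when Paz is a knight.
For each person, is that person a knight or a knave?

Cara is a knave, Dana is a knave, Zephyr is a knight, Ravi is a knight, Jing is a knight, and Paz is a knight.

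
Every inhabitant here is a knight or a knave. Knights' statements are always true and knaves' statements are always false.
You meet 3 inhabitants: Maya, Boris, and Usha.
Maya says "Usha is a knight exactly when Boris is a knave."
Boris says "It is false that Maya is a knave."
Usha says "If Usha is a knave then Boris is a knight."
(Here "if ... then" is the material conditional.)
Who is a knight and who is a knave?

Suppose Maya is a knight. Then Maya's statement "Usha is a knight exactly when Boris is a knave" would have to be true. Checking the 4 ways to assign the others, none is consistent with every speaker.
(For instance, with Boris=knave, Usha=knave, Maya's claim "Usha is a knight exactly when Boris is a knave" comes out false where it would need to be true.)
So Maya must be a knave, making "Usha is a knight exactly when Boris is a knave" false. Taking Maya=knave, Boris=knave, Usha=knave, each remaining statement checks out:
  Boris (knave): "it is false that Maya is a knave" — false. ✓
  Usha (knave): "if Usha is a knave then Boris is a knight" — false. ✓
This is the unique consistent assignment.

Knights: none. Knaves: Maya, Boris, and Usha.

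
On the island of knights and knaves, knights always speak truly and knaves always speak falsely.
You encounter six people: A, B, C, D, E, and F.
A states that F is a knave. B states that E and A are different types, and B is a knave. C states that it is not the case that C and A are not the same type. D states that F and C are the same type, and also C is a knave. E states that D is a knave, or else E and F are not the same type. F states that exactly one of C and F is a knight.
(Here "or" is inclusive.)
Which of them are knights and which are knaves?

Knights: A, D, and E. Knaves: B, C, and F.

A is a knight, so "F is a knave" must be True — and it is.
B (knave): "E and A are different types, and B is a knave" — False. ✓
C (knave): "it is not the case that C and A are not the same type" — False. ✓
D is a knight; "F and C are the same type, and also C is a knave" is True, as required.
As a knight, E's statement "D is a knave, or else E and F are not the same type" should be True; it is.
F is a knave, so "exactly one of C and F is a knight" must be False — and it is.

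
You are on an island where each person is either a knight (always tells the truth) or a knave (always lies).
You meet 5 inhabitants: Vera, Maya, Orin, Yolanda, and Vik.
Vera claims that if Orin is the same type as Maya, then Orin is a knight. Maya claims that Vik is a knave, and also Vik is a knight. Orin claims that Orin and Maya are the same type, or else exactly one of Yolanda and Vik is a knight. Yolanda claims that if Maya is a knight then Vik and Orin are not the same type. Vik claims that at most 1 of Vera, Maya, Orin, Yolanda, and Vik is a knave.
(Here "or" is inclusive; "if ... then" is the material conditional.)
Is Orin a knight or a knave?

Orin is a knight.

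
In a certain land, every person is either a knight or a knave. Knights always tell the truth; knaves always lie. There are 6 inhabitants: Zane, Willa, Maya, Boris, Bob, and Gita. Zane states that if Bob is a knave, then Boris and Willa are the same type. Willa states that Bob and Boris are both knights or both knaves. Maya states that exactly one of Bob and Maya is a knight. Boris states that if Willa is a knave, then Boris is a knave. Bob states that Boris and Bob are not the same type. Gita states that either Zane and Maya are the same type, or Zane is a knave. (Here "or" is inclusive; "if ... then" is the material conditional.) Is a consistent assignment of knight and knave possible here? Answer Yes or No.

No

Checking all 64 assignments, each has at least one speaker whose statement's truth value contradicts their type.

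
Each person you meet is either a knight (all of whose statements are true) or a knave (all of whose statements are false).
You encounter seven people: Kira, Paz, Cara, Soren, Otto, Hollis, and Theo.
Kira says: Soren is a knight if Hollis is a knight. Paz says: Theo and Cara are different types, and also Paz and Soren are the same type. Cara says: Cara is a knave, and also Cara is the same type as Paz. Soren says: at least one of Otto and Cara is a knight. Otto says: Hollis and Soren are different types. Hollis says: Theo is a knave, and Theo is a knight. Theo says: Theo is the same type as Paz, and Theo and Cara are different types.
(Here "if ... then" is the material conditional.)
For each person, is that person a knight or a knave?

As a knight, Kira's statement "Soren is a knight if Hollis is a knight" should be True; it is.
Paz (knight): "Theo and Cara are different types, and also Paz and Soren are the same type" — True. ✓
Cara is a knave, and the claim "Cara is a knave, and also Cara is the same type as Paz" is indeed false.
As a knight, Soren's statement "at least one of Otto and Cara is a knight" should be True; it is.
Since Otto is a knight, "Hollis and Soren are different types" needs to be True, which holds.
As a knave, Hollis's statement "Theo is a knave, and Theo is a knight" should be false; it is.
Theo (knight): "Theo is the same type as Paz, and Theo and Cara are different types" — True. ✓

Kira is a knight, Paz is a knight, Cara is a knave, Soren is a knight, Otto is a knight, Hollis is a knave, and Theo is a knight.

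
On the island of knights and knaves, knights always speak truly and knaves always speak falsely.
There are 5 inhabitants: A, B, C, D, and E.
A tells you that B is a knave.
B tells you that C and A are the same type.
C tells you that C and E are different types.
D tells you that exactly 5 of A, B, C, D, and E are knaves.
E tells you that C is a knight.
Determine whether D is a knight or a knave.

D is a knave.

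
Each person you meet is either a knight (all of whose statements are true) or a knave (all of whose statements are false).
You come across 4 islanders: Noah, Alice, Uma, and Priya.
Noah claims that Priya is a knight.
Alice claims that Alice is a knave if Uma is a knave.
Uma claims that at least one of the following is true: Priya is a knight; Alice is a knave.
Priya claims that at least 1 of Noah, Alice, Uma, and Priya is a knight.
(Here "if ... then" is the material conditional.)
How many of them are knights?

4

The unique consistent assignment is Noah=knight, Alice=knight, Uma=knight, Priya=knight.
That has 4 knights.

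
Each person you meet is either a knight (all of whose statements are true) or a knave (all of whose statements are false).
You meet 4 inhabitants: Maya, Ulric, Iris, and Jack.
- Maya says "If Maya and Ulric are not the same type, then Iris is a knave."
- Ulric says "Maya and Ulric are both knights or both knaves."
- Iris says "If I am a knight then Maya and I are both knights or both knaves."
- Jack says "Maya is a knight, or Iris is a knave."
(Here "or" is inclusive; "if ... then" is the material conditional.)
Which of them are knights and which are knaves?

Suppose Maya is a knave. Then Maya's statement "if Maya and Ulric are not the same type, then Iris is a knave" would have to be false. Checking the 8 ways to assign the others, none is consistent with every speaker.
(For instance, with Ulric=knight, Iris=knight, Jack=knight, Ulric's claim "Maya and Ulric are both knights or both knaves" comes out false where it would need to be true.)
So Maya must be a knight, making "if Maya and Ulric are not the same type, then Iris is a knave" true. Taking Maya=knight, Ulric=knight, Iris=knight, Jack=knight, each remaining statement checks out:
  Ulric (knight): "Maya and Ulric are both knights or both knaves" — true. ✓
  Iris (knight): "if I am a knight then Maya and I are both knights or both knaves" — true. ✓
  Jack (knight): "Maya is a knight, or Iris is a knave" — true. ✓
This is the unique consistent assignment.

Maya is a knight, Ulric is a knight, Iris is a knight, and Jack is a knight.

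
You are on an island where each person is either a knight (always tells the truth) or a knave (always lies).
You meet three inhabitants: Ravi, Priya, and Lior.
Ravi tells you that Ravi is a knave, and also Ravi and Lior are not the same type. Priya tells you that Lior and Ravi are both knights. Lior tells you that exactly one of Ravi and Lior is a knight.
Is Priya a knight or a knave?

Priya is a knave.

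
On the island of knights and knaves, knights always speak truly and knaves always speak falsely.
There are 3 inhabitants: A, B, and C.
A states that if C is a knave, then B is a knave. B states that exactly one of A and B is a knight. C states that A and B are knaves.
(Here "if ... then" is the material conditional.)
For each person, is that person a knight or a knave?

A (knave): "if C is a knave, then B is a knave" — False. ✓
As a knight, B's statement "exactly one of A and B is a knight" should be True; it is.
C is a knave, so "A and B are knaves" must be False — and it is.

A is a knave, B is a knight, and C is a knave.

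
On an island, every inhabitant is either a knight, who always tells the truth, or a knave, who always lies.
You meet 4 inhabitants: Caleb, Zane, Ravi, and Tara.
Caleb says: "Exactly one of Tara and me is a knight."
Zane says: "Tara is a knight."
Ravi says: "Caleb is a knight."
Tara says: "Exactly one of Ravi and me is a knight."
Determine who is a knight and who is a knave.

Caleb is a knave, Zane is a knave, Ravi is a knave, and Tara is a knave.

Caleb is a knave; "exactly one of Tara and me is a knight" is False, as required.
Since Zane is a knave, "Tara is a knight" needs to be False, which holds.
Ravi (knave): "Caleb is a knight" — False. ✓
Since Tara is a knave, "exactly one of Ravi and me is a knight" needs to be False, which holds.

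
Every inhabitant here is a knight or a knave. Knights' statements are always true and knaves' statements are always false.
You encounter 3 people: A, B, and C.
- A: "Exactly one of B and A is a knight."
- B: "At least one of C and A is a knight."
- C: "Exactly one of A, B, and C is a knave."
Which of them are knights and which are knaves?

A is a knave, B is a knave, and C is a knave.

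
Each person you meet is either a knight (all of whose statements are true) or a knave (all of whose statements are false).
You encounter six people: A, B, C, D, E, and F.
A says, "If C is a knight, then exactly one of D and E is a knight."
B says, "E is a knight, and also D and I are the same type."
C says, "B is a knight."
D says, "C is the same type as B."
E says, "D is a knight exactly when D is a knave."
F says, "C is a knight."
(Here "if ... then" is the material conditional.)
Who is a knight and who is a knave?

A is a knight, B is a knave, C is a knave, D is a knight, E is a knave, and F is a knave.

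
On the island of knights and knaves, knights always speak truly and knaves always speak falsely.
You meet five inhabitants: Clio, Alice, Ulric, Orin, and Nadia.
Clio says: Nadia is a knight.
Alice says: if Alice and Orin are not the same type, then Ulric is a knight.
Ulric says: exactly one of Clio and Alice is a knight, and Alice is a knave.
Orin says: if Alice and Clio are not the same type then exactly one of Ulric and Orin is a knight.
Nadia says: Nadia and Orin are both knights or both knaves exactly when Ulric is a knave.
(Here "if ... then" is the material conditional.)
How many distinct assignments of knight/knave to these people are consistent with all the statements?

Consistent assignments:
  Clio=knight, Alice=knight, Ulric=knave, Orin=knight, Nadia=knight
  Clio=knave, Alice=knight, Ulric=knave, Orin=knight, Nadia=knave
  Clio=knave, Alice=knave, Ulric=knave, Orin=knight, Nadia=knave

3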